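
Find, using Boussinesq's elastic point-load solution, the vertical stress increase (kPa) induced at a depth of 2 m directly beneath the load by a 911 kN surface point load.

Δσ_z ≈ 109 kPa

Boussinesq vertical stress below a point load on an elastic half-space:
Δσ_z = 3P/(2πz²) · [1 + (r/z)²]^(−5/2)
r/z = 0/2 = 0; [1+(r/z)²]^(−5/2) = 1.
Δσ_z = 3×911/(2π×2²) × 1 = 108.74 × 1 = 108.7 kPa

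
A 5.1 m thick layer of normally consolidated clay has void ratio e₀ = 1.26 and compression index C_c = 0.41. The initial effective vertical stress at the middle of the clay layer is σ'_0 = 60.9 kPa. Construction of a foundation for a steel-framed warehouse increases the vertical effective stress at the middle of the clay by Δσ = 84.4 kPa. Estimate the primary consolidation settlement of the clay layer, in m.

Final effective stress: σ'_f = σ'_0 + Δσ = 60.9 + 84.4 = 145.3 kPa.
Normally consolidated clay, so the full stress increment lies on the virgin compression line:
S_c = C_c·H/(1+e₀)·log₁₀(σ'_f/σ'_0) = 0.41×5.1/(1+1.26)×log₁₀(145.3/60.9)
    = 0.92522 × 0.37765 = 0.3494 m

S_c ≈ 0.349 m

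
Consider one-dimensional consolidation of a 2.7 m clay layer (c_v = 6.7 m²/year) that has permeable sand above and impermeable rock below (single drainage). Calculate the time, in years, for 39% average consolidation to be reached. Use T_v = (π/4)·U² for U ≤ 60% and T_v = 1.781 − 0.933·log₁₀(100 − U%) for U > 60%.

t ≈ 0.13 years

Drainage path length: H_d = H = 2.7 m (single drainage).
U ≤ 60%: T_v = (π/4)·U² = (π/4)×0.39² = 0.11946.
t = T_v·H_d²/c_v = 0.11946×2.7²/6.7 = 0.13 years.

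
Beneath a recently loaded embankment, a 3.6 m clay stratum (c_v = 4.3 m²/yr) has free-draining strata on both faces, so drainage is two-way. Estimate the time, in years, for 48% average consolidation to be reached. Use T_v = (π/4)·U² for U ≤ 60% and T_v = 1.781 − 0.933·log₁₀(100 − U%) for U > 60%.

t ≈ 0.136 years

Drainage path length: H_d = H/2 = 1.8 m (double drainage).
U ≤ 60%: T_v = (π/4)·U² = (π/4)×0.48² = 0.18096.
t = T_v·H_d²/c_v = 0.18096×1.8²/4.3 = 0.1364 years.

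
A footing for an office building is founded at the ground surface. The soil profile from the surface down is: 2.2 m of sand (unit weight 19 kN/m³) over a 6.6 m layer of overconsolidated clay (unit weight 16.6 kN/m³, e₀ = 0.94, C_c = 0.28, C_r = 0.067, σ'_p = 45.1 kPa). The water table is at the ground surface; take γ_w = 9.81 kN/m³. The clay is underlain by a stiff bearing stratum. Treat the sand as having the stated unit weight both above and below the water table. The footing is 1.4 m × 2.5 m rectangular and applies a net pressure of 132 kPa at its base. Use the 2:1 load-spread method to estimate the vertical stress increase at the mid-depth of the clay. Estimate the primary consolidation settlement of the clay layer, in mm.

Mid-depth of clay below the ground surface: z = 2.2 + 6.6/2 = 5.5 m.
Total vertical stress at mid-clay: σ_v = 19×2.2 + 16.6×3.3 = 96.58 kPa.
Pore pressure: u = 9.81×(5.5 − 0) = 53.955 kPa.
Initial effective stress: σ'_0 = σ_v − u = 96.58 − 53.955 = 42.625 kPa.
Stress increase at mid-clay by the 2:1 spreading method:
Δσ = qBL/((B+z)(L+z)) = 132×1.4×2.5/((1.4+5.5)(2.5+5.5)) = 8.3696 kPa
Final effective stress: σ'_f = 42.625 + 8.3696 = 50.995 kPa.
σ'_f = 50.995 > σ'_p = 45.1 kPa, so the stress path crosses the preconsolidation pressure — recompression up to σ'_p, then virgin compression beyond:
S_c = H/(1+e₀)·[C_r·log₁₀(σ'_p/σ'_0) + C_c·log₁₀(σ'_f/σ'_p)]
    = 6.6/1.94 × [0.067×log₁₀(45.1/42.625) + 0.28×log₁₀(50.995/45.1)]
    = 3.4021 × [0.0016423 + 0.014938] = 0.05641 m

S_c ≈ 56.4 mm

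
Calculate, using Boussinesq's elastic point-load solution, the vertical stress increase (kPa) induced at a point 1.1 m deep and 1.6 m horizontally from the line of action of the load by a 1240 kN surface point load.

Boussinesq vertical stress below a point load on an elastic half-space:
Δσ_z = 3P/(2πz²) · [1 + (r/z)²]^(−5/2)
r/z = 1.6/1.1 = 1.4545; [1+(r/z)²]^(−5/2) = 0.058359.
Δσ_z = 3×1240/(2π×1.1²) × 0.058359 = 489.3 × 0.058359 = 28.56 kPa

Δσ_z ≈ 28.6 kPa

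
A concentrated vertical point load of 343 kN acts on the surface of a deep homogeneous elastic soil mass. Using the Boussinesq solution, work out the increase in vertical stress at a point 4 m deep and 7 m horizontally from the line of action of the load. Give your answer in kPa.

Boussinesq vertical stress below a point load on an elastic half-space:
Δσ_z = 3P/(2πz²) · [1 + (r/z)²]^(−5/2)
r/z = 7/4 = 1.75; [1+(r/z)²]^(−5/2) = 0.030062.
Δσ_z = 3×343/(2π×4²) × 0.030062 = 10.236 × 0.030062 = 0.3077 kPa

Δσ_z ≈ 0.308 kPa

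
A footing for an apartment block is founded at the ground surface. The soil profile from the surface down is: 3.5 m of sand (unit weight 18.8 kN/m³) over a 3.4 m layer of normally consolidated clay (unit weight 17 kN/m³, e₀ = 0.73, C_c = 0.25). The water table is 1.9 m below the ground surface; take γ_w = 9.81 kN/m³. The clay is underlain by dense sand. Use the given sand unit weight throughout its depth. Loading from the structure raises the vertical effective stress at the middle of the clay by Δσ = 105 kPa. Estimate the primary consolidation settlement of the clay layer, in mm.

S_c ≈ 211 mm

Mid-depth of clay below the ground surface: z = 3.5 + 3.4/2 = 5.2 m.
Total vertical stress at mid-clay: σ_v = 18.8×3.5 + 17×1.7 = 94.7 kPa.
Pore pressure: u = 9.81×(5.2 − 1.9) = 32.373 kPa.
Initial effective stress: σ'_0 = σ_v − u = 94.7 − 32.373 = 62.327 kPa.
Final effective stress: σ'_f = σ'_0 + Δσ = 62.327 + 105 = 167.33 kPa.
Normally consolidated clay, so the full stress increment lies on the virgin compression line:
S_c = C_c·H/(1+e₀)·log₁₀(σ'_f/σ'_0) = 0.25×3.4/(1+0.73)×log₁₀(167.33/62.327)
    = 0.49133 × 0.4289 = 0.2107 m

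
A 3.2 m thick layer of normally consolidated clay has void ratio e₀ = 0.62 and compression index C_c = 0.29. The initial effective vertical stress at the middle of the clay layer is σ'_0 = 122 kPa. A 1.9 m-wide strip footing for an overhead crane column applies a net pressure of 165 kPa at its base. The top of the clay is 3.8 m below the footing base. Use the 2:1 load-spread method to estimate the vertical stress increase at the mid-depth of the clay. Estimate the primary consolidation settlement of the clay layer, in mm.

S_c ≈ 75 mm

Mid-depth of clay below the footing base: z = 3.8 + 3.2/2 = 5.4 m.
Stress increase at mid-clay by the 2:1 spreading method:
Δσ = qB/(B+z) = 165×1.9/(1.9+5.4) = 42.945 kPa
Final effective stress: σ'_f = σ'_0 + Δσ = 122 + 42.945 = 164.94 kPa.
Normally consolidated clay, so the full stress increment lies on the virgin compression line:
S_c = C_c·H/(1+e₀)·log₁₀(σ'_f/σ'_0) = 0.29×3.2/(1+0.62)×log₁₀(164.94/122)
    = 0.57284 × 0.13097 = 0.07502 m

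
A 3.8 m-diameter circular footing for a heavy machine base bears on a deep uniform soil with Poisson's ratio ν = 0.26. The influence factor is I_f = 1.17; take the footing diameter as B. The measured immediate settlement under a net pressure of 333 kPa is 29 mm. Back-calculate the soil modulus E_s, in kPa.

S_e = q·B·(1−ν²)/E_s · I_f  ⇒  E_s = q·B·(1−ν²)·I_f / S_e.
E_s = 333 × 3.8 × 0.9324 × 1.17 / 0.029 = 47600 kPa

E_s ≈ 47600 kPa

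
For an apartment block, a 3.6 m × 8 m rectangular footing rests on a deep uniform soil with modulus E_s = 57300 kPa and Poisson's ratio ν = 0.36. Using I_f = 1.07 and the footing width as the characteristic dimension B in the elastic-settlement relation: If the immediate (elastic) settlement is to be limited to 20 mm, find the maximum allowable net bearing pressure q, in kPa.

q ≈ 342 kPa

S_e = q·B·(1−ν²)/E_s · I_f  ⇒  q = S_e·E_s / (B·(1−ν²)·I_f).
q = 0.02 × 57300 / (3.6 × 0.8704 × 1.07) = 341.8 kPa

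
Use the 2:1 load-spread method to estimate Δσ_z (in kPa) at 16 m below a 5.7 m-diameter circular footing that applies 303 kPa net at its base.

By the 2:1 method the load spreads at 1 horizontal : 2 vertical, so at depth z the loaded area has grown by z in each plan dimension:
Δσ ≈ qD²/(D+z)² = 303×5.7²/(5.7+16)² = 20.906 kPa

Δσ_z ≈ 20.9 kPa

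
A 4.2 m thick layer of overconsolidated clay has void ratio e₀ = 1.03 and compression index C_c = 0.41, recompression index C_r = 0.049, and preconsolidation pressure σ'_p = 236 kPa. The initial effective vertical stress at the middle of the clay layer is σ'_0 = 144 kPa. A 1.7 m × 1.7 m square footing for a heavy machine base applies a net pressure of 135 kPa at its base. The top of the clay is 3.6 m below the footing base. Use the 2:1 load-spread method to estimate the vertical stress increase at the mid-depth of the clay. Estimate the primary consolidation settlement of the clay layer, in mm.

Mid-depth of clay below the footing base: z = 3.6 + 4.2/2 = 5.7 m.
Stress increase at mid-clay by the 2:1 spreading method:
Δσ = qBL/((B+z)(L+z)) = 135×1.7×1.7/((1.7+5.7)(1.7+5.7)) = 7.1247 kPa
Final effective stress: σ'_f = 144 + 7.1247 = 151.12 kPa.
σ'_f = 151.12 ≤ σ'_p = 236 kPa, so the clay remains overconsolidated and only the recompression index applies:
S_c = C_r·H/(1+e₀)·log₁₀(σ'_f/σ'_0) = 0.049×4.2/2.03×log₁₀(151.12/144)
    = 0.10138 × 0.020959 = 0.002125 m

S_c ≈ 2.12 mm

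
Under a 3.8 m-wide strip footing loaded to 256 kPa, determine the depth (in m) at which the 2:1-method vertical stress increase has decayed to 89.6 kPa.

z ≈ 7.06 m

2:1 spreading — at depth z the loaded area has grown by z in each plan dimension:
qB/(B+z) = Δσ_z ⇒ z = qB/Δσ_z − B = 256×3.8/89.6 − 3.8 = 7.057 m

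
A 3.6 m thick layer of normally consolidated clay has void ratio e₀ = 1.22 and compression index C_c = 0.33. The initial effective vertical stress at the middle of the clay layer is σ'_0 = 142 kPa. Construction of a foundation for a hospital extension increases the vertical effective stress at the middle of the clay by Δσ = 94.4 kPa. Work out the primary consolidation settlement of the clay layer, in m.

S_c ≈ 0.118 m

Final effective stress: σ'_f = σ'_0 + Δσ = 142 + 94.4 = 236.4 kPa.
Normally consolidated clay, so the full stress increment lies on the virgin compression line:
S_c = C_c·H/(1+e₀)·log₁₀(σ'_f/σ'_0) = 0.33×3.6/(1+1.22)×log₁₀(236.4/142)
    = 0.53514 × 0.22136 = 0.1185 m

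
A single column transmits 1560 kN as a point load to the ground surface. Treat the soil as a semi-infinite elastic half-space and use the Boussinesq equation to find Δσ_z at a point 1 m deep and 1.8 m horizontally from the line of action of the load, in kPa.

Boussinesq vertical stress below a point load on an elastic half-space:
Δσ_z = 3P/(2πz²) · [1 + (r/z)²]^(−5/2)
r/z = 1.8/1 = 1.8; [1+(r/z)²]^(−5/2) = 0.027014.
Δσ_z = 3×1560/(2π×1²) × 0.027014 = 744.85 × 0.027014 = 20.12 kPa

Δσ_z ≈ 20.1 kPa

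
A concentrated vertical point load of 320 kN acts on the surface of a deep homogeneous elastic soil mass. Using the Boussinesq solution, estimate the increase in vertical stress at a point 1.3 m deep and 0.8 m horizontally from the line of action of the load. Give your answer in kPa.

Δσ_z ≈ 40.5 kPa

Boussinesq vertical stress below a point load on an elastic half-space:
Δσ_z = 3P/(2πz²) · [1 + (r/z)²]^(−5/2)
r/z = 0.8/1.3 = 0.61538; [1+(r/z)²]^(−5/2) = 0.44805.
Δσ_z = 3×320/(2π×1.3²) × 0.44805 = 90.408 × 0.44805 = 40.51 kPa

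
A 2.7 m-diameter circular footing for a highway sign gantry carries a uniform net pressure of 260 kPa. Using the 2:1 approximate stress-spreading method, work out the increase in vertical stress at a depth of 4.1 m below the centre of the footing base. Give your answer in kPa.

By the 2:1 method the load spreads at 1 horizontal : 2 vertical, so at depth z the loaded area has grown by z in each plan dimension:
Δσ ≈ qD²/(D+z)² = 260×2.7²/(2.7+4.1)² = 40.99 kPa

Δσ_z ≈ 41 kPa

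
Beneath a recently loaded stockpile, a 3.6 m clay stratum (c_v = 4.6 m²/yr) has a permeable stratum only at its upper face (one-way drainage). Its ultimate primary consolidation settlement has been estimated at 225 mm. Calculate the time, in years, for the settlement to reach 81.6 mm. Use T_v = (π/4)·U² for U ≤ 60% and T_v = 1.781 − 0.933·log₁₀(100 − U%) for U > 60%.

t ≈ 0.291 years

Drainage path length: H_d = H = 3.6 m (single drainage).
U = S(t)/S_ult = 81.6/225 = 0.3627.
U ≤ 60%: T_v = (π/4)·U² = (π/4)×0.36267² = 0.1033.
t = T_v·H_d²/c_v = 0.1033×3.6²/4.6 = 0.291 years.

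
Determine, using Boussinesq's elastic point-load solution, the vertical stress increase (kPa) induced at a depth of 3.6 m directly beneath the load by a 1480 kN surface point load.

Δσ_z ≈ 54.5 kPa

Boussinesq vertical stress below a point load on an elastic half-space:
Δσ_z = 3P/(2πz²) · [1 + (r/z)²]^(−5/2)
r/z = 0/3.6 = 0; [1+(r/z)²]^(−5/2) = 1.
Δσ_z = 3×1480/(2π×3.6²) × 1 = 54.525 × 1 = 54.52 kPa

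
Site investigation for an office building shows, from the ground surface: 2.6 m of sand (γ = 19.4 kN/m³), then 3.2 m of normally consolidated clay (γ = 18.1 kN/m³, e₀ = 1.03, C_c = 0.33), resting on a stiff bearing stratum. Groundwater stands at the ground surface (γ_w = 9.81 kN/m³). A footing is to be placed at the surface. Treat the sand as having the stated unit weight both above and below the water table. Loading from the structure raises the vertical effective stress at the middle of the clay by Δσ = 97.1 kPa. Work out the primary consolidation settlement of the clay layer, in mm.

S_c ≈ 286 mm

Mid-depth of clay below the ground surface: z = 2.6 + 3.2/2 = 4.2 m.
Total vertical stress at mid-clay: σ_v = 19.4×2.6 + 18.1×1.6 = 79.4 kPa.
Pore pressure: u = 9.81×(4.2 − 0) = 41.202 kPa.
Initial effective stress: σ'_0 = σ_v − u = 79.4 − 41.202 = 38.198 kPa.
Final effective stress: σ'_f = σ'_0 + Δσ = 38.198 + 97.1 = 135.3 kPa.
Normally consolidated clay, so the full stress increment lies on the virgin compression line:
S_c = C_c·H/(1+e₀)·log₁₀(σ'_f/σ'_0) = 0.33×3.2/(1+1.03)×log₁₀(135.3/38.198)
    = 0.5202 × 0.54926 = 0.2857 m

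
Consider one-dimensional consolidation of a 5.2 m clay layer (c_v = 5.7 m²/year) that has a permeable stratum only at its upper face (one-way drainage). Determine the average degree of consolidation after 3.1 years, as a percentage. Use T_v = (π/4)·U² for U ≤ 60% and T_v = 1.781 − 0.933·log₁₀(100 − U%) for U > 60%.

U ≈ 83.8 %

Drainage path length: H_d = H = 5.2 m (single drainage).
T_v = c_v·t/H_d² = 5.7×3.1/5.2² = 0.65348.
T_v = 0.65348 corresponds to the U > 60% branch:
U = 1 − 10^((1.781 − T_v)/0.933)/100 = 0.8384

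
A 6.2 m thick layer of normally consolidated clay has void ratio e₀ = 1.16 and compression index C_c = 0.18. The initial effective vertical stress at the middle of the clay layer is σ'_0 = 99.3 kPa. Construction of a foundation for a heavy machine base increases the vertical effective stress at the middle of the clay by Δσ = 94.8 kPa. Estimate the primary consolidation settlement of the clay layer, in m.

Final effective stress: σ'_f = σ'_0 + Δσ = 99.3 + 94.8 = 194.1 kPa.
Normally consolidated clay, so the full stress increment lies on the virgin compression line:
S_c = C_c·H/(1+e₀)·log₁₀(σ'_f/σ'_0) = 0.18×6.2/(1+1.16)×log₁₀(194.1/99.3)
    = 0.51667 × 0.29108 = 0.1504 m

S_c ≈ 0.15 m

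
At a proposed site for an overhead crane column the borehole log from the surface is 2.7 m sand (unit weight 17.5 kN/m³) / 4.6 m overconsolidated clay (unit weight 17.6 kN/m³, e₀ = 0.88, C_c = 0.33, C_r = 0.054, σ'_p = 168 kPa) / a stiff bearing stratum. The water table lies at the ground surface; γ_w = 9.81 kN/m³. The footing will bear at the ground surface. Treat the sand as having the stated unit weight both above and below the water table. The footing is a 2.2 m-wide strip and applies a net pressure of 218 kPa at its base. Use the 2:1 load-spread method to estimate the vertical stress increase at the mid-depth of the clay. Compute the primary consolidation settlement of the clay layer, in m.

S_c ≈ 0.0575 m

Mid-depth of clay below the ground surface: z = 2.7 + 4.6/2 = 5 m.
Total vertical stress at mid-clay: σ_v = 17.5×2.7 + 17.6×2.3 = 87.73 kPa.
Pore pressure: u = 9.81×(5 − 0) = 49.05 kPa.
Initial effective stress: σ'_0 = σ_v − u = 87.73 − 49.05 = 38.68 kPa.
Stress increase at mid-clay by the 2:1 spreading method:
Δσ = qB/(B+z) = 218×2.2/(2.2+5) = 66.611 kPa
Final effective stress: σ'_f = 38.68 + 66.611 = 105.29 kPa.
σ'_f = 105.29 ≤ σ'_p = 168 kPa, so the clay remains overconsolidated and only the recompression index applies:
S_c = C_r·H/(1+e₀)·log₁₀(σ'_f/σ'_0) = 0.054×4.6/1.88×log₁₀(105.29/38.68)
    = 0.13213 × 0.4349 = 0.05746 m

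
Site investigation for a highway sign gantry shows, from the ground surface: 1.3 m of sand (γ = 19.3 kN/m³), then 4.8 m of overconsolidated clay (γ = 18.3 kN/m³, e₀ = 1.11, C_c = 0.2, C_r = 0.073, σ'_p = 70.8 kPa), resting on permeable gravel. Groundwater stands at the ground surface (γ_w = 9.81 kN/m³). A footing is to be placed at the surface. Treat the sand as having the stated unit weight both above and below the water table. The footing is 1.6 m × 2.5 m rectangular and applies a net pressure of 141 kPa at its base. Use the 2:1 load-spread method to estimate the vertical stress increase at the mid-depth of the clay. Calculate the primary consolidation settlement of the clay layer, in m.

Mid-depth of clay below the ground surface: z = 1.3 + 4.8/2 = 3.7 m.
Total vertical stress at mid-clay: σ_v = 19.3×1.3 + 18.3×2.4 = 69.01 kPa.
Pore pressure: u = 9.81×(3.7 − 0) = 36.297 kPa.
Initial effective stress: σ'_0 = σ_v − u = 69.01 − 36.297 = 32.713 kPa.
Stress increase at mid-clay by the 2:1 spreading method:
Δσ = qBL/((B+z)(L+z)) = 141×1.6×2.5/((1.6+3.7)(2.5+3.7)) = 17.164 kPa
Final effective stress: σ'_f = 32.713 + 17.164 = 49.877 kPa.
σ'_f = 49.877 ≤ σ'_p = 70.8 kPa, so the clay remains overconsolidated and only the recompression index applies:
S_c = C_r·H/(1+e₀)·log₁₀(σ'_f/σ'_0) = 0.073×4.8/2.11×log₁₀(49.877/32.713)
    = 0.16607 × 0.18318 = 0.03042 m

S_c ≈ 0.0304 m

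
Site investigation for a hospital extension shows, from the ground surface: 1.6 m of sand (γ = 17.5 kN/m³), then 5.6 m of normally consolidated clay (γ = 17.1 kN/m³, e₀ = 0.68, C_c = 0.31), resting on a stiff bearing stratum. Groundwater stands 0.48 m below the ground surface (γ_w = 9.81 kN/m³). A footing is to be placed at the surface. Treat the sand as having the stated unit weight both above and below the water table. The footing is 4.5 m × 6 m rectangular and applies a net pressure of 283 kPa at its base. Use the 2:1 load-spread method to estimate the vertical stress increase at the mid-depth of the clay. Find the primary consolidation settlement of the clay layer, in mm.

Mid-depth of clay below the ground surface: z = 1.6 + 5.6/2 = 4.4 m.
Total vertical stress at mid-clay: σ_v = 17.5×1.6 + 17.1×2.8 = 75.88 kPa.
Pore pressure: u = 9.81×(4.4 − 0.48) = 38.455 kPa.
Initial effective stress: σ'_0 = σ_v − u = 75.88 − 38.455 = 37.425 kPa.
Stress increase at mid-clay by the 2:1 spreading method:
Δσ = qBL/((B+z)(L+z)) = 283×4.5×6/((4.5+4.4)(6+4.4)) = 82.552 kPa
Final effective stress: σ'_f = σ'_0 + Δσ = 37.425 + 82.552 = 119.98 kPa.
Normally consolidated clay, so the full stress increment lies on the virgin compression line:
S_c = C_c·H/(1+e₀)·log₁₀(σ'_f/σ'_0) = 0.31×5.6/(1+0.68)×log₁₀(119.98/37.425)
    = 1.0333 × 0.50595 = 0.5228 m

S_c ≈ 523 mm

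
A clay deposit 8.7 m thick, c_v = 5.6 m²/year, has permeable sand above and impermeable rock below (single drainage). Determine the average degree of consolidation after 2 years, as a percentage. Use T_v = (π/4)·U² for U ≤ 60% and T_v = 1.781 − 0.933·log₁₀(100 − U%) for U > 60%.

U ≈ 43.4 %

Drainage path length: H_d = H = 8.7 m (single drainage).
T_v = c_v·t/H_d² = 5.6×2/8.7² = 0.14797.
T_v = 0.14797 corresponds to the U ≤ 60% branch:
U = √(4T_v/π) = 0.4341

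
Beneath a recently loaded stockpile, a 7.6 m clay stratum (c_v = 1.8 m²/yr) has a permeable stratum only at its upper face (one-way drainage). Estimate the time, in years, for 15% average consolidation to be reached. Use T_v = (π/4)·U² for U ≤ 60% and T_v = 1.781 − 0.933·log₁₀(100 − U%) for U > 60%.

Drainage path length: H_d = H = 7.6 m (single drainage).
U ≤ 60%: T_v = (π/4)·U² = (π/4)×0.15² = 0.017671.
t = T_v·H_d²/c_v = 0.017671×7.6²/1.8 = 0.567 years.

t ≈ 0.567 years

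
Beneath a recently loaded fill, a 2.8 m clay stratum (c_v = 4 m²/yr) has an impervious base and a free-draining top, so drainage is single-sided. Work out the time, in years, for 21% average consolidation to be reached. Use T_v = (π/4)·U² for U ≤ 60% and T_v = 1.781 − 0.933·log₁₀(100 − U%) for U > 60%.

t ≈ 0.0679 years

Drainage path length: H_d = H = 2.8 m (single drainage).
U ≤ 60%: T_v = (π/4)·U² = (π/4)×0.21² = 0.034636.
t = T_v·H_d²/c_v = 0.034636×2.8²/4 = 0.06789 years.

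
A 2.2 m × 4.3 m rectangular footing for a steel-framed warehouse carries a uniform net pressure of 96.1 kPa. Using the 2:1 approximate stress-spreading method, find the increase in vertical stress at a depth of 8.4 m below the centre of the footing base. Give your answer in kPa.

By the 2:1 method the load spreads at 1 horizontal : 2 vertical, so at depth z the loaded area has grown by z in each plan dimension:
Δσ = qBL/((B+z)(L+z)) = 96.1×2.2×4.3/((2.2+8.4)(4.3+8.4)) = 6.7531 kPa

Δσ_z ≈ 6.75 kPa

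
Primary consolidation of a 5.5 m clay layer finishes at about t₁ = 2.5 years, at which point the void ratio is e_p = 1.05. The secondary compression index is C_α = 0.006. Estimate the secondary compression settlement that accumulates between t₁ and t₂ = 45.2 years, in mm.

Secondary compression: S_s = C_α·H/(1+e_p)·log₁₀(t₂/t₁)
S_s = 0.006×5.5/(1+1.05)×log₁₀(45.2/2.5)
    = 0.0161 × 1.257 = 0.02024 m

S_s ≈ 20.2 mm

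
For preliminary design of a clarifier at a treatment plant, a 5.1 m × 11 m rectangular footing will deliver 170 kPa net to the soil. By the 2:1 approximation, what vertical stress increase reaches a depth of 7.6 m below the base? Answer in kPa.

By the 2:1 method the load spreads at 1 horizontal : 2 vertical, so at depth z the loaded area has grown by z in each plan dimension:
Δσ = qBL/((B+z)(L+z)) = 170×5.1×11/((5.1+7.6)(11+7.6)) = 40.373 kPa

Δσ_z ≈ 40.4 kPa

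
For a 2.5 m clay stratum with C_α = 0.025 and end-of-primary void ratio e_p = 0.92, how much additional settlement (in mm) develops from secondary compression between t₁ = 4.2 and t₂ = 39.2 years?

S_s ≈ 31.6 mm

Secondary compression: S_s = C_α·H/(1+e_p)·log₁₀(t₂/t₁)
S_s = 0.025×2.5/(1+0.92)×log₁₀(39.2/4.2)
    = 0.03255 × 0.97 = 0.03158 m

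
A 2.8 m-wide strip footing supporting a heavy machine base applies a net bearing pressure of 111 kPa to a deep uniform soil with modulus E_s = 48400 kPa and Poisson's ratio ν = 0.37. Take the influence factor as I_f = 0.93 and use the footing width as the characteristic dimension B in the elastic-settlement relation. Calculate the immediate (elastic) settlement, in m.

Immediate (elastic) settlement: S_e = q·B·(1−ν²)/E_s · I_f.
S_e = 111 × 2.8 × (1 − 0.37²) / 48400 × 0.93
    = 111 × 2.8 × 0.8631 / 48400 × 0.93
    = 0.005154 m

S_e ≈ 0.00515 m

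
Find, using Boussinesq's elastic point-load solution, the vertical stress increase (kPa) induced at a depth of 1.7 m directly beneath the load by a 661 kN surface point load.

Δσ_z ≈ 109 kPa

Boussinesq vertical stress below a point load on an elastic half-space:
Δσ_z = 3P/(2πz²) · [1 + (r/z)²]^(−5/2)
r/z = 0/1.7 = 0; [1+(r/z)²]^(−5/2) = 1.
Δσ_z = 3×661/(2π×1.7²) × 1 = 109.21 × 1 = 109.2 kPa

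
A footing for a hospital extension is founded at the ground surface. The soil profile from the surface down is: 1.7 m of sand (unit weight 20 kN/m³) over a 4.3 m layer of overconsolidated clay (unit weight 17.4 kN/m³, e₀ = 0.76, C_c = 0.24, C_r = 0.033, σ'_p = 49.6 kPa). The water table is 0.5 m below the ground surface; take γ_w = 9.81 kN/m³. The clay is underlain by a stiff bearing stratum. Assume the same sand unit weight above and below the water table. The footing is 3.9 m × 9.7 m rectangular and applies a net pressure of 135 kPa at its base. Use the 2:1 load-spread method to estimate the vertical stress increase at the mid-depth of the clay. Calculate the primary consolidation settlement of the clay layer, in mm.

S_c ≈ 152 mm

Mid-depth of clay below the ground surface: z = 1.7 + 4.3/2 = 3.85 m.
Total vertical stress at mid-clay: σ_v = 20×1.7 + 17.4×2.15 = 71.41 kPa.
Pore pressure: u = 9.81×(3.85 − 0.5) = 32.864 kPa.
Initial effective stress: σ'_0 = σ_v − u = 71.41 − 32.864 = 38.546 kPa.
Stress increase at mid-clay by the 2:1 spreading method:
Δσ = qBL/((B+z)(L+z)) = 135×3.9×9.7/((3.9+3.85)(9.7+3.85)) = 48.633 kPa
Final effective stress: σ'_f = 38.546 + 48.633 = 87.179 kPa.
σ'_f = 87.179 > σ'_p = 49.6 kPa, so the stress path crosses the preconsolidation pressure — recompression up to σ'_p, then virgin compression beyond:
S_c = H/(1+e₀)·[C_r·log₁₀(σ'_p/σ'_0) + C_c·log₁₀(σ'_f/σ'_p)]
    = 4.3/1.76 × [0.033×log₁₀(49.6/38.546) + 0.24×log₁₀(87.179/49.6)]
    = 2.4432 × [0.0036136 + 0.058783] = 0.1524 m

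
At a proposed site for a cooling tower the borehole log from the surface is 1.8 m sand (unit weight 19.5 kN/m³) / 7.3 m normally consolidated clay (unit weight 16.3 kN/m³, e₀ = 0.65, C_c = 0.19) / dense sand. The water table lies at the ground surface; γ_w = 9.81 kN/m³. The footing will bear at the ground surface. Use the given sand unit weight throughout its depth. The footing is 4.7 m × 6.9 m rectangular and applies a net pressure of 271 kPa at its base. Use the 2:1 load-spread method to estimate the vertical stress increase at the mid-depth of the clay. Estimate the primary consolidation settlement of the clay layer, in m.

Mid-depth of clay below the ground surface: z = 1.8 + 7.3/2 = 5.45 m.
Total vertical stress at mid-clay: σ_v = 19.5×1.8 + 16.3×3.65 = 94.595 kPa.
Pore pressure: u = 9.81×(5.45 − 0) = 53.465 kPa.
Initial effective stress: σ'_0 = σ_v − u = 94.595 − 53.465 = 41.13 kPa.
Stress increase at mid-clay by the 2:1 spreading method:
Δσ = qBL/((B+z)(L+z)) = 271×4.7×6.9/((4.7+5.45)(6.9+5.45)) = 70.111 kPa
Final effective stress: σ'_f = σ'_0 + Δσ = 41.13 + 70.111 = 111.24 kPa.
Normally consolidated clay, so the full stress increment lies on the virgin compression line:
S_c = C_c·H/(1+e₀)·log₁₀(σ'_f/σ'_0) = 0.19×7.3/(1+0.65)×log₁₀(111.24/41.13)
    = 0.84061 × 0.4321 = 0.3632 m

S_c ≈ 0.363 m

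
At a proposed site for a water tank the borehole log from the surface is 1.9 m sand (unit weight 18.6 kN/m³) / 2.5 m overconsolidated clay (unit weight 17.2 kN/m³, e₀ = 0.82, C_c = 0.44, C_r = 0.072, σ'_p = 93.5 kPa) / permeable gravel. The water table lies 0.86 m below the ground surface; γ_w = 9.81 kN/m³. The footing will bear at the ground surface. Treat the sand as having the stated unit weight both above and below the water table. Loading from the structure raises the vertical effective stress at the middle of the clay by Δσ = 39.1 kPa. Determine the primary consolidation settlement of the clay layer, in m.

Mid-depth of clay below the ground surface: z = 1.9 + 2.5/2 = 3.15 m.
Total vertical stress at mid-clay: σ_v = 18.6×1.9 + 17.2×1.25 = 56.84 kPa.
Pore pressure: u = 9.81×(3.15 − 0.86) = 22.465 kPa.
Initial effective stress: σ'_0 = σ_v − u = 56.84 − 22.465 = 34.375 kPa.
Final effective stress: σ'_f = 34.375 + 39.1 = 73.475 kPa.
σ'_f = 73.475 ≤ σ'_p = 93.5 kPa, so the clay remains overconsolidated and only the recompression index applies:
S_c = C_r·H/(1+e₀)·log₁₀(σ'_f/σ'_0) = 0.072×2.5/1.82×log₁₀(73.475/34.375)
    = 0.098899 × 0.3299 = 0.03263 m

S_c ≈ 0.0326 m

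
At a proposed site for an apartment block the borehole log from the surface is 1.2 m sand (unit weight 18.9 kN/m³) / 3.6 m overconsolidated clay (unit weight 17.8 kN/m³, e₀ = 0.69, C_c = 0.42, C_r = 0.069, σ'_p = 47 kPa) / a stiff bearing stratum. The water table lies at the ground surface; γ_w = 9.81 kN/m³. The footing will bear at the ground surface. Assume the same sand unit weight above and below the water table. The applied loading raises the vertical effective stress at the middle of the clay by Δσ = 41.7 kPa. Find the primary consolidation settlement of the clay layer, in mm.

Mid-depth of clay below the ground surface: z = 1.2 + 3.6/2 = 3 m.
Total vertical stress at mid-clay: σ_v = 18.9×1.2 + 17.8×1.8 = 54.72 kPa.
Pore pressure: u = 9.81×(3 − 0) = 29.43 kPa.
Initial effective stress: σ'_0 = σ_v − u = 54.72 − 29.43 = 25.29 kPa.
Final effective stress: σ'_f = 25.29 + 41.7 = 66.99 kPa.
σ'_f = 66.99 > σ'_p = 47 kPa, so the stress path crosses the preconsolidation pressure — recompression up to σ'_p, then virgin compression beyond:
S_c = H/(1+e₀)·[C_r·log₁₀(σ'_p/σ'_0) + C_c·log₁₀(σ'_f/σ'_p)]
    = 3.6/1.69 × [0.069×log₁₀(47/25.29) + 0.42×log₁₀(66.99/47)]
    = 2.1302 × [0.018571 + 0.064643] = 0.1773 m

S_c ≈ 177 mm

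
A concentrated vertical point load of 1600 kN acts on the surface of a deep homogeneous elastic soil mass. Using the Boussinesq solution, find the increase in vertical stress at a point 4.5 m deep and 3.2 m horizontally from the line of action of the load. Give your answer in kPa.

Boussinesq vertical stress below a point load on an elastic half-space:
Δσ_z = 3P/(2πz²) · [1 + (r/z)²]^(−5/2)
r/z = 3.2/4.5 = 0.71111; [1+(r/z)²]^(−5/2) = 0.35948.
Δσ_z = 3×1600/(2π×4.5²) × 0.35948 = 37.726 × 0.35948 = 13.56 kPa

Δσ_z ≈ 13.6 kPa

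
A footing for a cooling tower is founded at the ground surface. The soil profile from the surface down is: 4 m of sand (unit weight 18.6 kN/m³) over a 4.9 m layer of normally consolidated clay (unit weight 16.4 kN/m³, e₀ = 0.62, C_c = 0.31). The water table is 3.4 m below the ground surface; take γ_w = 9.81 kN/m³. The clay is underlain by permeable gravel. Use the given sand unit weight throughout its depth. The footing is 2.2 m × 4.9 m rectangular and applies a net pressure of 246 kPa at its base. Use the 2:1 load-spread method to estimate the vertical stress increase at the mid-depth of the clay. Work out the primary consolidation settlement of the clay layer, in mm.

Mid-depth of clay below the ground surface: z = 4 + 4.9/2 = 6.45 m.
Total vertical stress at mid-clay: σ_v = 18.6×4 + 16.4×2.45 = 114.58 kPa.
Pore pressure: u = 9.81×(6.45 − 3.4) = 29.921 kPa.
Initial effective stress: σ'_0 = σ_v − u = 114.58 − 29.921 = 84.659 kPa.
Stress increase at mid-clay by the 2:1 spreading method:
Δσ = qBL/((B+z)(L+z)) = 246×2.2×4.9/((2.2+6.45)(4.9+6.45)) = 27.011 kPa
Final effective stress: σ'_f = σ'_0 + Δσ = 84.659 + 27.011 = 111.67 kPa.
Normally consolidated clay, so the full stress increment lies on the virgin compression line:
S_c = C_c·H/(1+e₀)·log₁₀(σ'_f/σ'_0) = 0.31×4.9/(1+0.62)×log₁₀(111.67/84.659)
    = 0.93765 × 0.12026 = 0.1128 m

S_c ≈ 113 mm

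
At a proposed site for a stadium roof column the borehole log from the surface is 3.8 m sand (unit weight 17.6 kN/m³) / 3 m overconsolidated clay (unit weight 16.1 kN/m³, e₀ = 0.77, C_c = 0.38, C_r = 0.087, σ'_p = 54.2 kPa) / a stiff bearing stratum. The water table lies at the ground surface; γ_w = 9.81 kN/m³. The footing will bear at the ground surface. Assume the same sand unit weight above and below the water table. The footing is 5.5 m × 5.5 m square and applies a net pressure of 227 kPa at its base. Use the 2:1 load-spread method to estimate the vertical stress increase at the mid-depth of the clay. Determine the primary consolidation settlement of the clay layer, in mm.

Mid-depth of clay below the ground surface: z = 3.8 + 3/2 = 5.3 m.
Total vertical stress at mid-clay: σ_v = 17.6×3.8 + 16.1×1.5 = 91.03 kPa.
Pore pressure: u = 9.81×(5.3 − 0) = 51.993 kPa.
Initial effective stress: σ'_0 = σ_v − u = 91.03 − 51.993 = 39.037 kPa.
Stress increase at mid-clay by the 2:1 spreading method:
Δσ = qBL/((B+z)(L+z)) = 227×5.5×5.5/((5.5+5.3)(5.5+5.3)) = 58.871 kPa
Final effective stress: σ'_f = 39.037 + 58.871 = 97.908 kPa.
σ'_f = 97.908 > σ'_p = 54.2 kPa, so the stress path crosses the preconsolidation pressure — recompression up to σ'_p, then virgin compression beyond:
S_c = H/(1+e₀)·[C_r·log₁₀(σ'_p/σ'_0) + C_c·log₁₀(σ'_f/σ'_p)]
    = 3/1.77 × [0.087×log₁₀(54.2/39.037) + 0.38×log₁₀(97.908/54.2)]
    = 1.6949 × [0.012399 + 0.097591] = 0.1864 m

S_c ≈ 186 mm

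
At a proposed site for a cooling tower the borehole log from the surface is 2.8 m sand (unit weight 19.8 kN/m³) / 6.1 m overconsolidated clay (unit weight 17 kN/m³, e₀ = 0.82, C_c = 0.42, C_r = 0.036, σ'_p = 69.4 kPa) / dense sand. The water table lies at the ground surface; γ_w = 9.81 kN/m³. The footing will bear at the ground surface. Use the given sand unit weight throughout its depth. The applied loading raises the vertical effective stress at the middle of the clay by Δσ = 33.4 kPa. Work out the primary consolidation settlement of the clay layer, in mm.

S_c ≈ 129 mm

Mid-depth of clay below the ground surface: z = 2.8 + 6.1/2 = 5.85 m.
Total vertical stress at mid-clay: σ_v = 19.8×2.8 + 17×3.05 = 107.29 kPa.
Pore pressure: u = 9.81×(5.85 − 0) = 57.389 kPa.
Initial effective stress: σ'_0 = σ_v − u = 107.29 − 57.389 = 49.901 kPa.
Final effective stress: σ'_f = 49.901 + 33.4 = 83.301 kPa.
σ'_f = 83.301 > σ'_p = 69.4 kPa, so the stress path crosses the preconsolidation pressure — recompression up to σ'_p, then virgin compression beyond:
S_c = H/(1+e₀)·[C_r·log₁₀(σ'_p/σ'_0) + C_c·log₁₀(σ'_f/σ'_p)]
    = 6.1/1.82 × [0.036×log₁₀(69.4/49.901) + 0.42×log₁₀(83.301/69.4)]
    = 3.3516 × [0.005157 + 0.033302] = 0.1289 m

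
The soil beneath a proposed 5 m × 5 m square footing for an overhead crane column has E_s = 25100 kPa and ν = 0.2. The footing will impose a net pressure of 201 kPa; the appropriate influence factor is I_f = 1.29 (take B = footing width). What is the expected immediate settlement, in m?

S_e ≈ 0.0496 m

Immediate (elastic) settlement: S_e = q·B·(1−ν²)/E_s · I_f.
S_e = 201 × 5 × (1 − 0.2²) / 25100 × 1.29
    = 201 × 5 × 0.96 / 25100 × 1.29
    = 0.04959 m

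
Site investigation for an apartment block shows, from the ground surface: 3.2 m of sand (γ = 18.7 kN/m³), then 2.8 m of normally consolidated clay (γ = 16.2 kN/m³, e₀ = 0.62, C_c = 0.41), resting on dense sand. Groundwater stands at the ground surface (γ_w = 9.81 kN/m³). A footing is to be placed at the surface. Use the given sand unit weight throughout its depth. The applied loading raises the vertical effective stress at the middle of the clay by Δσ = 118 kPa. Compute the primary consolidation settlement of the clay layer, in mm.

Mid-depth of clay below the ground surface: z = 3.2 + 2.8/2 = 4.6 m.
Total vertical stress at mid-clay: σ_v = 18.7×3.2 + 16.2×1.4 = 82.52 kPa.
Pore pressure: u = 9.81×(4.6 − 0) = 45.126 kPa.
Initial effective stress: σ'_0 = σ_v − u = 82.52 − 45.126 = 37.394 kPa.
Final effective stress: σ'_f = σ'_0 + Δσ = 37.394 + 118 = 155.39 kPa.
Normally consolidated clay, so the full stress increment lies on the virgin compression line:
S_c = C_c·H/(1+e₀)·log₁₀(σ'_f/σ'_0) = 0.41×2.8/(1+0.62)×log₁₀(155.39/37.394)
    = 0.70864 × 0.61862 = 0.4384 m

S_c ≈ 438 mm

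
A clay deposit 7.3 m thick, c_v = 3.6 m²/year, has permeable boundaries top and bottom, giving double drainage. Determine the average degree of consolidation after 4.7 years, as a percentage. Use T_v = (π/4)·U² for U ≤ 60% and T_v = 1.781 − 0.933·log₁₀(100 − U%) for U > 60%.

U ≈ 96.5 %

Drainage path length: H_d = H/2 = 3.65 m (double drainage).
T_v = c_v·t/H_d² = 3.6×4.7/3.65² = 1.27.
T_v = 1.27 corresponds to the U > 60% branch:
U = 1 − 10^((1.781 − T_v)/0.933)/100 = 0.9647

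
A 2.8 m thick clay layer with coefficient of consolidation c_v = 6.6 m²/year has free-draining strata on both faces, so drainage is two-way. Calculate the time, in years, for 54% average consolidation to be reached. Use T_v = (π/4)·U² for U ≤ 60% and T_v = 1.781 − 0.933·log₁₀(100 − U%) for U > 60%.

t ≈ 0.068 years

Drainage path length: H_d = H/2 = 1.4 m (double drainage).
U ≤ 60%: T_v = (π/4)·U² = (π/4)×0.54² = 0.22902.
t = T_v·H_d²/c_v = 0.22902×1.4²/6.6 = 0.06801 years.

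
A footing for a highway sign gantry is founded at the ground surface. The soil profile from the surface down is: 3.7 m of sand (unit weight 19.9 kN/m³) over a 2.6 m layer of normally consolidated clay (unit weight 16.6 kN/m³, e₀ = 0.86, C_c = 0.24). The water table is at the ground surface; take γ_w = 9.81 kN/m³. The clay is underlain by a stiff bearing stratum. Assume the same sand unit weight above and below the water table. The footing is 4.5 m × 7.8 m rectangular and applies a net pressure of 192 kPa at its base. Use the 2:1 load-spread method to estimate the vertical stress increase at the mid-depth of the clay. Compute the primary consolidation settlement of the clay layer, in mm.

Mid-depth of clay below the ground surface: z = 3.7 + 2.6/2 = 5 m.
Total vertical stress at mid-clay: σ_v = 19.9×3.7 + 16.6×1.3 = 95.21 kPa.
Pore pressure: u = 9.81×(5 − 0) = 49.05 kPa.
Initial effective stress: σ'_0 = σ_v − u = 95.21 − 49.05 = 46.16 kPa.
Stress increase at mid-clay by the 2:1 spreading method:
Δσ = qBL/((B+z)(L+z)) = 192×4.5×7.8/((4.5+5)(7.8+5)) = 55.421 kPa
Final effective stress: σ'_f = σ'_0 + Δσ = 46.16 + 55.421 = 101.58 kPa.
Normally consolidated clay, so the full stress increment lies on the virgin compression line:
S_c = C_c·H/(1+e₀)·log₁₀(σ'_f/σ'_0) = 0.24×2.6/(1+0.86)×log₁₀(101.58/46.16)
    = 0.33548 × 0.34254 = 0.1149 m

S_c ≈ 115 mm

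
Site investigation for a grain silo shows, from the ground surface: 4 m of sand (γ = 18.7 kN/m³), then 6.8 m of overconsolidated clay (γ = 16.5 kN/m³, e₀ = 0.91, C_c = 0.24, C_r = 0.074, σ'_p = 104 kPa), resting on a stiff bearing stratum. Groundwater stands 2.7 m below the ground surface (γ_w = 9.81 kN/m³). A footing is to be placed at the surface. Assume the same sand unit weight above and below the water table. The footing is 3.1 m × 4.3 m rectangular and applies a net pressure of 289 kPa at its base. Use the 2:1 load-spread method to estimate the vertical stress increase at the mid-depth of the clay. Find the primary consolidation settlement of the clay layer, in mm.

Mid-depth of clay below the ground surface: z = 4 + 6.8/2 = 7.4 m.
Total vertical stress at mid-clay: σ_v = 18.7×4 + 16.5×3.4 = 130.9 kPa.
Pore pressure: u = 9.81×(7.4 − 2.7) = 46.107 kPa.
Initial effective stress: σ'_0 = σ_v − u = 130.9 − 46.107 = 84.793 kPa.
Stress increase at mid-clay by the 2:1 spreading method:
Δσ = qBL/((B+z)(L+z)) = 289×3.1×4.3/((3.1+7.4)(4.3+7.4)) = 31.358 kPa
Final effective stress: σ'_f = 84.793 + 31.358 = 116.15 kPa.
σ'_f = 116.15 > σ'_p = 104 kPa, so the stress path crosses the preconsolidation pressure — recompression up to σ'_p, then virgin compression beyond:
S_c = H/(1+e₀)·[C_r·log₁₀(σ'_p/σ'_0) + C_c·log₁₀(σ'_f/σ'_p)]
    = 6.8/1.91 × [0.074×log₁₀(104/84.793) + 0.24×log₁₀(116.15/104)]
    = 3.5602 × [0.0065618 + 0.011517] = 0.06436 m

S_c ≈ 64.4 mm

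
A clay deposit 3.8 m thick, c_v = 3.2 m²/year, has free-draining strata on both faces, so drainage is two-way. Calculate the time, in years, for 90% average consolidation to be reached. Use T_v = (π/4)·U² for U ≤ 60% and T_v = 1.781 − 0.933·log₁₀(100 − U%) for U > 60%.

Drainage path length: H_d = H/2 = 1.9 m (double drainage).
U > 60%: T_v = 1.781 − 0.933·log₁₀(100 − 90) = 0.848.
t = T_v·H_d²/c_v = 0.848×1.9²/3.2 = 0.9567 years.

t ≈ 0.957 years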